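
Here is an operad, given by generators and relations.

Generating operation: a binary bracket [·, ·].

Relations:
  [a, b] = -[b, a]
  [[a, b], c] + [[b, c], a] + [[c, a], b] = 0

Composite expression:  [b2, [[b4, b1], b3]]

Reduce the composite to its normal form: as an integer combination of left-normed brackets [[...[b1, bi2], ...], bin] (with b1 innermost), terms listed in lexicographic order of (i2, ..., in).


[[[b1, b4], b3], b2]

A multilinear Lie element is pinned by b1-initial words (b1 innermost).
Composite bracket: [b2, [[b4, b1], b3]]
Expanding via [a, b] = ab - ba: 8 signed words (2^3 = 8).
The b1-initial words carry the normal form:
  b1b4b3b2 appears with sign +1, giving the term +[[[b1, b4], b3], b2]


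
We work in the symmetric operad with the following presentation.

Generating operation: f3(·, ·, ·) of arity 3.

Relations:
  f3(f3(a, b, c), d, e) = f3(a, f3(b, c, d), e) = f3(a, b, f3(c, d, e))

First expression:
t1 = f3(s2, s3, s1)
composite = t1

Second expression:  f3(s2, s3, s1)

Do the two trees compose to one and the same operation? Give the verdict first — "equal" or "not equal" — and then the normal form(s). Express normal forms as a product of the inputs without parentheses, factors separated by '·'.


Normal form of the first expression: s2 · s3 · s1
Normal form of the second expression: s2 · s3 · s1
The forms coincide; equal.

equal — both sides give s2 · s3 · s1


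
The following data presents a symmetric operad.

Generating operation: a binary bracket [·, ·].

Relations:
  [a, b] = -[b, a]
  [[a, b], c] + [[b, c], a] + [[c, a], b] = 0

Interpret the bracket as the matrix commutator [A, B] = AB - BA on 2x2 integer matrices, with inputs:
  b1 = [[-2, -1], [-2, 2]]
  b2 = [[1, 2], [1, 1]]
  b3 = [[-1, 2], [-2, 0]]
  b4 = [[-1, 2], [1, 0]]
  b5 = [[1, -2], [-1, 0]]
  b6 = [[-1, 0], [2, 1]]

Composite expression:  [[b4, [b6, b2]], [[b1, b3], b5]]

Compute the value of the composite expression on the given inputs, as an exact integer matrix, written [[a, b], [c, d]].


[[30, -120], [-60, -30]]

[b6, b2] = [[-4, -4], [2, 4]]
[b4, [b6, b2]] = [[8, 20], [-6, -8]]
[b1, b3] = [[6, -9], [-6, -6]]
[[b1, b3], b5] = [[-3, -15], [6, 3]]
[[b4, [b6, b2]], [[b1, b3], b5]] = [[30, -120], [-60, -30]]


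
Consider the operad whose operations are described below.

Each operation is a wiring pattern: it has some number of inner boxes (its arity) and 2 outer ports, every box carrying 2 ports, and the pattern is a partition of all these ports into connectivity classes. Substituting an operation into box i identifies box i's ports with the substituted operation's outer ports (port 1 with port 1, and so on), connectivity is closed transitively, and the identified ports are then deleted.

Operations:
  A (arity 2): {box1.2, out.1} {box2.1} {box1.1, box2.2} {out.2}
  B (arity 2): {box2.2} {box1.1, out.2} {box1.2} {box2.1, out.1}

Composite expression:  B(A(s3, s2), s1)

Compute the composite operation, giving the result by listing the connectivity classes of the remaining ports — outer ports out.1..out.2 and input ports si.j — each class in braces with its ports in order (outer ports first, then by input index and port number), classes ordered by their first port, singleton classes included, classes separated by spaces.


{out.1, s1.1} {out.2, s3.2} {s1.2} {s2.1} {s2.2, s3.1}


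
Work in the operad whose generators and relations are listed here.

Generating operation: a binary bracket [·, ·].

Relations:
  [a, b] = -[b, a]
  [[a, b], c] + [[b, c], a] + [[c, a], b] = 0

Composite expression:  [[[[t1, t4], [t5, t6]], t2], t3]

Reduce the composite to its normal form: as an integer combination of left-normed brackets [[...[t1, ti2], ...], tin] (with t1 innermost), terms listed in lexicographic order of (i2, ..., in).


[[[[[t1, t4], t5], t6], t2], t3] - [[[[[t1, t4], t6], t5], t2], t3]


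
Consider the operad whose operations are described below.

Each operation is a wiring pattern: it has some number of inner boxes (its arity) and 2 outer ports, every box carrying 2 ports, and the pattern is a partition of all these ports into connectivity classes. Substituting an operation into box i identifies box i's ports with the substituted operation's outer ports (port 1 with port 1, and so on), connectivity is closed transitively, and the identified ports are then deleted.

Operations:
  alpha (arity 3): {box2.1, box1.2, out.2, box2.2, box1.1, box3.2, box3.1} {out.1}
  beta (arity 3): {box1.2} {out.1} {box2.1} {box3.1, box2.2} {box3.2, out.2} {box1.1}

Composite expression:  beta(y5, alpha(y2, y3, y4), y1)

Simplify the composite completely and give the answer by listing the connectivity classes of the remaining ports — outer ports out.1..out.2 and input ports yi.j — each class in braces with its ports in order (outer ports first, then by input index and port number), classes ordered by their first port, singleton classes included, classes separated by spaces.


{out.1} {out.2, y1.2} {y1.1, y2.1, y2.2, y3.1, y3.2, y4.1, y4.2} {y5.1} {y5.2}

Reachability decides: close wires over beta-identified ports.
composing alpha on (y2, y3, y4), with out.j its own outer ports: {out.1} {out.2, y2.1, y2.2, y3.1, y3.2, y4.1, y4.2}
composing beta on (y5, y2, y3, y4, y1), with out.j its own outer ports: {out.1} {out.2, y1.2} {y1.1, y2.1, y2.2, y3.1, y3.2, y4.1, y4.2} {y5.1} {y5.2}


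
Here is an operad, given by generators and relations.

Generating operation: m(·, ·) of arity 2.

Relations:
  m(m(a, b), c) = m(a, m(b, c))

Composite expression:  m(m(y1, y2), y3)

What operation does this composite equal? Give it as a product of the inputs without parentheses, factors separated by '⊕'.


y1 ⊕ y2 ⊕ y3

Associativity of m dissolves the nesting; only the y-input order survives.
m(y1, y2) spells out as y1 ⊕ y2
m(m(y1, y2), y3) spells out as y1 ⊕ y2 ⊕ y3


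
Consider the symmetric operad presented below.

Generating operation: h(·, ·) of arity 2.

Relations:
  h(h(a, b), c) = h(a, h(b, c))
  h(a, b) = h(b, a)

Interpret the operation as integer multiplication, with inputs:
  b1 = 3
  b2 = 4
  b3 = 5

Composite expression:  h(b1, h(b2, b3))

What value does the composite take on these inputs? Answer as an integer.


60

h(b2, b3) = 20
h(b1, h(b2, b3)) = 60


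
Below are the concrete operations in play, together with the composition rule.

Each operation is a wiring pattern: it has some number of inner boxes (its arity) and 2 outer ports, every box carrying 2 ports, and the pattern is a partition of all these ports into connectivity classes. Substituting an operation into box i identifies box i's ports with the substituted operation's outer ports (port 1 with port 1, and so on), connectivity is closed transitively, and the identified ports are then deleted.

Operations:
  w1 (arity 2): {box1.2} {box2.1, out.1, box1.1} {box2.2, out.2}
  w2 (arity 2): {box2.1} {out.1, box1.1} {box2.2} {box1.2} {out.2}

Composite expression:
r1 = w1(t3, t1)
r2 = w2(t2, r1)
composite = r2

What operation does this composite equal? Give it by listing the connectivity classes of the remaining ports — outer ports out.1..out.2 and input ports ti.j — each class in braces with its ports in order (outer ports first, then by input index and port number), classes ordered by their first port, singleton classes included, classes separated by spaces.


{out.1, t2.1} {out.2} {t1.1, t3.1} {t1.2} {t2.2} {t3.2}

Substituting into w2 glues patterns; closure does the rest.
the subtree at w1 composes to {out.1, t1.1, t3.1} {out.2, t1.2} {t3.2} on (t3, t1); out.j = own outer ports
the subtree at w2 composes to {out.1, t2.1} {out.2} {t1.1, t3.1} {t1.2} {t2.2} {t3.2} on (t2, t3, t1); out.j = own outer ports


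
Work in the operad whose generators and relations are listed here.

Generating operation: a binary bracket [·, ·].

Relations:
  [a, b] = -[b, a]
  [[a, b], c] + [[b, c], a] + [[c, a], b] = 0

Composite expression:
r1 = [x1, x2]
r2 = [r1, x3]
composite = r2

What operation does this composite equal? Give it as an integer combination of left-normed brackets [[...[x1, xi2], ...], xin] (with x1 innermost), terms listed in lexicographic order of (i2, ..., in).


[[x1, x2], x3]


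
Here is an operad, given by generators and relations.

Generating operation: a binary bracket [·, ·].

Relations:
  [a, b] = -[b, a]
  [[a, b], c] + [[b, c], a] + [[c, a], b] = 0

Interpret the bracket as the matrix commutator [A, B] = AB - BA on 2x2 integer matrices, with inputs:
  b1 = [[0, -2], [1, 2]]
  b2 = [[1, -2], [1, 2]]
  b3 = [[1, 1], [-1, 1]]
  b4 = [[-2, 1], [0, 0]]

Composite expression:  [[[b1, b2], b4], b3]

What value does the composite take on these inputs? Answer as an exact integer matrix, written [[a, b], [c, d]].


[[-2, -2], [-2, 2]]


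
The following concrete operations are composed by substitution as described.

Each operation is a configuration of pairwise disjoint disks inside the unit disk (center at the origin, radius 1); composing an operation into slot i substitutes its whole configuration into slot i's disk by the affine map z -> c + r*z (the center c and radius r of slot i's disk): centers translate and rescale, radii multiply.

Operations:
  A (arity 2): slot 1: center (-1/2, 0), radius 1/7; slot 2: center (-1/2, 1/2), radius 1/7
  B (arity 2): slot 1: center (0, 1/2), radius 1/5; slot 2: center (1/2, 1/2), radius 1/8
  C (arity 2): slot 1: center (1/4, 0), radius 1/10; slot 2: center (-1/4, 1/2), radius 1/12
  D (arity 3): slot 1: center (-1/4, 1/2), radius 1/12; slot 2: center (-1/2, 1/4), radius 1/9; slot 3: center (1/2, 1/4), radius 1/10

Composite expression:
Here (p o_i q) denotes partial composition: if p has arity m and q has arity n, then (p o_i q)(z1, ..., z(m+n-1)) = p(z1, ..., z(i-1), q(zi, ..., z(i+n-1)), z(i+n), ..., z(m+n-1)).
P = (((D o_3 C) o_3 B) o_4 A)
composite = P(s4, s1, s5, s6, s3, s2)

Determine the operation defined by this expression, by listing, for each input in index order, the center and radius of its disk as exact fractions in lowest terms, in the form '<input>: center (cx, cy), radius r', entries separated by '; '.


s1: center (-1/2, 1/4), radius 1/9; s2: center (19/40, 3/10), radius 1/120; s3: center (847/1600, 409/1600), radius 1/5600; s4: center (-1/4, 1/2), radius 1/12; s5: center (21/40, 51/200), radius 1/500; s6: center (847/1600, 51/200), radius 1/5600

Affine substitution under D: radii multiply and s-centers shift.
tracing s4 down its 1-map path: center (-1/4, 1/2), radius 1/12
tracing s1 down its 1-map path: center (-1/2, 1/4), radius 1/9
tracing s5 down its 3-map path: center (21/40, 51/200), radius 1/500
tracing s6 down its 4-map path: center (847/1600, 51/200), radius 1/5600
tracing s3 down its 4-map path: center (847/1600, 409/1600), radius 1/5600
tracing s2 down its 2-map path: center (19/40, 3/10), radius 1/120


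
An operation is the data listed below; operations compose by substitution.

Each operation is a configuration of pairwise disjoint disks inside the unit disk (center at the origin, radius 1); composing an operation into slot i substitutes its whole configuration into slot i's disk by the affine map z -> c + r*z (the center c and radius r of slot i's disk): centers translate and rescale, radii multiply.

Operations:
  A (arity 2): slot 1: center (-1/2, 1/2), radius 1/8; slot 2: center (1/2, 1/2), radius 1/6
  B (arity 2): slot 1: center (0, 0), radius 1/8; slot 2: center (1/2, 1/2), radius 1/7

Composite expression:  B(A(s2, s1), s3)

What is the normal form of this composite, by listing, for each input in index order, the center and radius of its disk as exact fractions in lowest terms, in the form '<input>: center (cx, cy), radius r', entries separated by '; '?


s1: center (1/16, 1/16), radius 1/48; s2: center (-1/16, 1/16), radius 1/64; s3: center (1/2, 1/2), radius 1/7

Below B, radii multiply path by path; the s-disk centers shift.
tracing s2 down its 2-map path: center (-1/16, 1/16), radius 1/64
tracing s1 down its 2-map path: center (1/16, 1/16), radius 1/48
tracing s3 down its 1-map path: center (1/2, 1/2), radius 1/7


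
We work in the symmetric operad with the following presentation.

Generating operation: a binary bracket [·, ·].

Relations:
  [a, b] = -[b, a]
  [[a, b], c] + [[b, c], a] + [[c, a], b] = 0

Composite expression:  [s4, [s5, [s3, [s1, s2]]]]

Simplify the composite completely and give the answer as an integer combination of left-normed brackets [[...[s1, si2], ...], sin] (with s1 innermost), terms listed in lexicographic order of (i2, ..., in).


-[[[[s1, s2], s3], s5], s4]


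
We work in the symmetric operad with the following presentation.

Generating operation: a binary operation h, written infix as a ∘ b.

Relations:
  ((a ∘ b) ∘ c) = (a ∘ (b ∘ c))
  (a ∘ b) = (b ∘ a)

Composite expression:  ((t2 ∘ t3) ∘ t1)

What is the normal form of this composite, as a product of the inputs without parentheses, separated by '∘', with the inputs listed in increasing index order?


t1 ∘ t2 ∘ t3

Key point: h commutes, so take the t-inputs in any fixed order.
(t2 ∘ t3) linearizes to t2 ∘ t3
((t2 ∘ t3) ∘ t1) linearizes to t2 ∘ t3 ∘ t1
reordering the factors by index: t1 ∘ t2 ∘ t3


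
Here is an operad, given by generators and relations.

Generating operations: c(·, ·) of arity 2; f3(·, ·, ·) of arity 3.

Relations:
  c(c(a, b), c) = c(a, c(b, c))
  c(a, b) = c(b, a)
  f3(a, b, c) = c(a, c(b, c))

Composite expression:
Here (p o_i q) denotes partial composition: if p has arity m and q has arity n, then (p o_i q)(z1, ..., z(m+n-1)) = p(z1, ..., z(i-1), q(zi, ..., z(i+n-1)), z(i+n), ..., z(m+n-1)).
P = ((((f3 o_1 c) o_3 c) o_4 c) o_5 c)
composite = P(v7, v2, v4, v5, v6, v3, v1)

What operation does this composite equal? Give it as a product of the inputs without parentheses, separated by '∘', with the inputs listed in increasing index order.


v1 ∘ v2 ∘ v3 ∘ v4 ∘ v5 ∘ v6 ∘ v7

Both nesting and order wash out for f3; what remains is which v's occur.
c(v7, v2) collapses to v7 ∘ v2
c(v6, v3) collapses to v6 ∘ v3
c(v5, c(v6, v3)) collapses to v5 ∘ v6 ∘ v3
c(v4, c(v5, c(v6, v3))) collapses to v4 ∘ v5 ∘ v6 ∘ v3
f3(c(v7, v2), c(v4, c(v5, c(v6, v3))), v1) collapses to v7 ∘ v2 ∘ v4 ∘ v5 ∘ v6 ∘ v3 ∘ v1
rearranged into index order: v1 ∘ v2 ∘ v3 ∘ v4 ∘ v5 ∘ v6 ∘ v7


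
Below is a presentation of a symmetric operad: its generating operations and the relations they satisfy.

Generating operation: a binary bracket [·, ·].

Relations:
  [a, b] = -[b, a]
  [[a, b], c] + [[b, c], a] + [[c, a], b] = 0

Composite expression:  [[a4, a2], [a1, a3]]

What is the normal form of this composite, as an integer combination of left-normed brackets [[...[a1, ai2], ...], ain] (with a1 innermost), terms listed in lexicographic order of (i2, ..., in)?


[[[a1, a3], a2], a4] - [[[a1, a3], a4], a2]

Skip Jacobi rewriting: expand, keep a1-initial words, read off terms.
Composite bracket: [[a4, a2], [a1, a3]]
Applying ab - ba throughout gives 8 signed words (2^3 = 8).
The a1-initial words carry the normal form:
  the word a1a3a2a4 carries sign +1 and contributes +[[[a1, a3], a2], a4]
  the word a1a3a4a2 carries sign -1 and contributes -[[[a1, a3], a4], a2]


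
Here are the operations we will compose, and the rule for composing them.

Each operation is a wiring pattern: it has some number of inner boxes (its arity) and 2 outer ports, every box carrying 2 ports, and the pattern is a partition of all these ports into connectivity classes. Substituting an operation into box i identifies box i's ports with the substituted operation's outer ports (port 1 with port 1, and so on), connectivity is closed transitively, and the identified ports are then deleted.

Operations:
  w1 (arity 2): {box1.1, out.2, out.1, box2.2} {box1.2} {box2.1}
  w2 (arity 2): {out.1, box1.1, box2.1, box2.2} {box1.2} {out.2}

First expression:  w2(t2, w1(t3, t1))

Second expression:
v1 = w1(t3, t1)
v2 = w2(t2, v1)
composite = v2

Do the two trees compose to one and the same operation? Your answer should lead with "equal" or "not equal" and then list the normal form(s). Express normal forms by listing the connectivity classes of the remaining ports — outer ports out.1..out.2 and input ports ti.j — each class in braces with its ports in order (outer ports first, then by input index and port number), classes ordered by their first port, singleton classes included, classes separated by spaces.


equal — both sides give {out.1, t1.2, t2.1, t3.1} {out.2} {t1.1} {t2.2} {t3.2}


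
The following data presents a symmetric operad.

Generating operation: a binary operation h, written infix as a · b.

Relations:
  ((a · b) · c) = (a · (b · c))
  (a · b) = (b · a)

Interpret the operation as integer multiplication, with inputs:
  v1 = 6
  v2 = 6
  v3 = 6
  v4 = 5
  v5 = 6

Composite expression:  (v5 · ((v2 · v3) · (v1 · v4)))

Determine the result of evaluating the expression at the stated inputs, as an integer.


(v2 · v3) = 36
(v1 · v4) = 30
((v2 · v3) · (v1 · v4)) = 1080
(v5 · ((v2 · v3) · (v1 · v4))) = 6480

6480


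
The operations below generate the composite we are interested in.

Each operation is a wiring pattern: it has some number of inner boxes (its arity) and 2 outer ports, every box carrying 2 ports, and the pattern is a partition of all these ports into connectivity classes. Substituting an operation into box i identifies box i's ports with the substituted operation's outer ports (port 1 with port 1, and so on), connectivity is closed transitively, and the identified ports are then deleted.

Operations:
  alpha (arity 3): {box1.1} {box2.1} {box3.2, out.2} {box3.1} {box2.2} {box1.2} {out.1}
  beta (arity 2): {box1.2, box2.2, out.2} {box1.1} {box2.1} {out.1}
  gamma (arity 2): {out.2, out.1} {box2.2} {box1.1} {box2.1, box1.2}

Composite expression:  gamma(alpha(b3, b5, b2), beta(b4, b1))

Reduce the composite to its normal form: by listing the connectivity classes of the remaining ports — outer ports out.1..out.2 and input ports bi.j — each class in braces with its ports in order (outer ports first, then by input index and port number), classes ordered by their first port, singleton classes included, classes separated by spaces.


{out.1, out.2} {b1.1} {b1.2, b4.2} {b2.1} {b2.2} {b3.1} {b3.2} {b4.1} {b5.1} {b5.2}

Connectivity passes through glued gamma-boundaries; trace each wire chain.
composing alpha on (b3, b5, b2), with out.j its own outer ports: {out.1} {out.2, b2.2} {b2.1} {b3.1} {b3.2} {b5.1} {b5.2}
composing beta on (b4, b1), with out.j its own outer ports: {out.1} {out.2, b1.2, b4.2} {b1.1} {b4.1}
composing gamma on (b3, b5, b2, b4, b1), with out.j its own outer ports: {out.1, out.2} {b1.1} {b1.2, b4.2} {b2.1} {b2.2} {b3.1} {b3.2} {b4.1} {b5.1} {b5.2}


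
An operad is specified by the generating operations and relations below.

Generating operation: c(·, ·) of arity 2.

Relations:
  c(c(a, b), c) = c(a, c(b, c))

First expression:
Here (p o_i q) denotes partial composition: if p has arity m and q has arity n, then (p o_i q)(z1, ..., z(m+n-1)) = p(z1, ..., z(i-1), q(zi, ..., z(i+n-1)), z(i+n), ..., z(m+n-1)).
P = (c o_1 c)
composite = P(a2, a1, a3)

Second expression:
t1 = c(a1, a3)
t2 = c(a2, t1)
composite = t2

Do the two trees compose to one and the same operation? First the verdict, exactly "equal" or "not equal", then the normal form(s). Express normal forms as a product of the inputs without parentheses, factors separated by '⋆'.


equal; the common form is a2 ⋆ a1 ⋆ a3

In normal form, the first expression is a2 ⋆ a1 ⋆ a3
In normal form, the second expression is a2 ⋆ a1 ⋆ a3
The forms coincide; equal.


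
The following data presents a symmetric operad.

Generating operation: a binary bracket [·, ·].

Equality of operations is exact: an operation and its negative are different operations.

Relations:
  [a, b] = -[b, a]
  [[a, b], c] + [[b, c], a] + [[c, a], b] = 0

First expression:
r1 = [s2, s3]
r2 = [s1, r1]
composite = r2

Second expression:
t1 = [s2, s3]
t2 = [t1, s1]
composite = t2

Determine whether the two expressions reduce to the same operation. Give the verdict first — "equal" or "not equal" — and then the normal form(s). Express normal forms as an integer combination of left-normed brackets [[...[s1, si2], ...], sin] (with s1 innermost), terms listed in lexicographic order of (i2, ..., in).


not equal; first: [[s1, s2], s3] - [[s1, s3], s2]; second: -[[s1, s2], s3] + [[s1, s3], s2]

Normal form of the first expression: [[s1, s2], s3] - [[s1, s3], s2]
Normal form of the second expression: -[[s1, s2], s3] + [[s1, s3], s2]
They disagree, so not equal.


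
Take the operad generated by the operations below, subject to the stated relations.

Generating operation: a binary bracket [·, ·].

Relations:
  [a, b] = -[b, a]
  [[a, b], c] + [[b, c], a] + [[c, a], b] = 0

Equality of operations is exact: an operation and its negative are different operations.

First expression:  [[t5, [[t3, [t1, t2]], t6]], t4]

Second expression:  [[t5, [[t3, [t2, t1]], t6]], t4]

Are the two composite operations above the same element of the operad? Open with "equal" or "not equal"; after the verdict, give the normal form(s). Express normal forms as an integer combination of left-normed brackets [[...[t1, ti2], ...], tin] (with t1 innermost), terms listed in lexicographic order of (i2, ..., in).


not equal; the first gives [[[[[t1, t2], t3], t6], t5], t4] and the second -[[[[[t1, t2], t3], t6], t5], t4]


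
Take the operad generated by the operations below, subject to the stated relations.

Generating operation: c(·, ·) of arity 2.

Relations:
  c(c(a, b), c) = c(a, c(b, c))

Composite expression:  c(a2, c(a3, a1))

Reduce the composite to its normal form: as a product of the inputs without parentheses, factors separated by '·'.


Associativity of c dissolves the nesting; only the a-input order survives.
c(a3, a1) collapses to a3 · a1
c(a2, c(a3, a1)) collapses to a2 · a3 · a1

a2 · a3 · a1


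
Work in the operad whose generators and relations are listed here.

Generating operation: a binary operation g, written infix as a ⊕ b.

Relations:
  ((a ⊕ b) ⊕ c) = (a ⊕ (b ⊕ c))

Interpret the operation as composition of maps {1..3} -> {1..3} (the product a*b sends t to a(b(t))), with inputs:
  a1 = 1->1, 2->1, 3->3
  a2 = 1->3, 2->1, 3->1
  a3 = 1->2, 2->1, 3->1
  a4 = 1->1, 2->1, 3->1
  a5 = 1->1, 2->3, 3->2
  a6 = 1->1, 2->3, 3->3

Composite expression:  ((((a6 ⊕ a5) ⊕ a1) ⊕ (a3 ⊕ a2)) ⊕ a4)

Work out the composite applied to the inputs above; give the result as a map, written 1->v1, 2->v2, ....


1->1, 2->1, 3->1

(a6 ⊕ a5) = 1->1, 2->3, 3->3
((a6 ⊕ a5) ⊕ a1) = 1->1, 2->1, 3->3
(a3 ⊕ a2) = 1->1, 2->2, 3->2
(((a6 ⊕ a5) ⊕ a1) ⊕ (a3 ⊕ a2)) = 1->1, 2->1, 3->1
((((a6 ⊕ a5) ⊕ a1) ⊕ (a3 ⊕ a2)) ⊕ a4) = 1->1, 2->1, 3->1


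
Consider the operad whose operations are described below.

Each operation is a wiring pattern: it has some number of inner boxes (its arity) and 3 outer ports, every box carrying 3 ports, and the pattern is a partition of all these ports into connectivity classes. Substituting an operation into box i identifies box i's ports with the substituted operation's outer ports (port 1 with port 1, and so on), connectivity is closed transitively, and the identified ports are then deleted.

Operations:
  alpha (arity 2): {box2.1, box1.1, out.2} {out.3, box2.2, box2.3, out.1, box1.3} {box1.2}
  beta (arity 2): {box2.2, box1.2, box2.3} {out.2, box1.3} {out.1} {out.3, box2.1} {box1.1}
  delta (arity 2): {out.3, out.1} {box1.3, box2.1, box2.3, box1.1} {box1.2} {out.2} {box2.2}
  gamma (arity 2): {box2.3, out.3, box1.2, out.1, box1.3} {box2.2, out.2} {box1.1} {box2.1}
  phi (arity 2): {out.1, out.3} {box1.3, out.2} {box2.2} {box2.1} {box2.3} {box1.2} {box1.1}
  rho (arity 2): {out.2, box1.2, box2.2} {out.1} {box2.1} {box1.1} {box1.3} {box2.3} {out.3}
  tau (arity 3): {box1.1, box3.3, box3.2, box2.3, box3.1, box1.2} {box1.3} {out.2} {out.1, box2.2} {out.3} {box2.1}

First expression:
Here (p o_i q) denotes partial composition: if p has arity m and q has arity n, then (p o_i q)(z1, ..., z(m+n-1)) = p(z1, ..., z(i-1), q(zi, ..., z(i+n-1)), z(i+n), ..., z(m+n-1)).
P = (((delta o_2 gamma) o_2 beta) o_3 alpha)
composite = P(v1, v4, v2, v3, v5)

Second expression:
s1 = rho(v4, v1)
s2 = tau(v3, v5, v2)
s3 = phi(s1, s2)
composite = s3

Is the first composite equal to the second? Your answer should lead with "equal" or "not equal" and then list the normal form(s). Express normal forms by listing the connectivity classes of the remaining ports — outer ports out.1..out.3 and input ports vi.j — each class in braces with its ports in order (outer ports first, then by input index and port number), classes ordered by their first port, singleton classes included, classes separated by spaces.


not equal: they reduce to {out.1, out.3} {out.2} {v1.1, v1.3, v2.1, v2.3, v3.1, v3.2, v3.3, v4.2, v4.3, v5.3} {v1.2} {v2.2} {v4.1} {v5.1} {v5.2} and {out.1, out.3} {out.2} {v1.1} {v1.2, v4.2} {v1.3} {v2.1, v2.2, v2.3, v3.1, v3.2, v5.3} {v3.3} {v4.1} {v4.3} {v5.1} {v5.2}

The first expression reduces to {out.1, out.3} {out.2} {v1.1, v1.3, v2.1, v2.3, v3.1, v3.2, v3.3, v4.2, v4.3, v5.3} {v1.2} {v2.2} {v4.1} {v5.1} {v5.2}
The second expression reduces to {out.1, out.3} {out.2} {v1.1} {v1.2, v4.2} {v1.3} {v2.1, v2.2, v2.3, v3.1, v3.2, v5.3} {v3.3} {v4.1} {v4.3} {v5.1} {v5.2}
They disagree, so not equal.


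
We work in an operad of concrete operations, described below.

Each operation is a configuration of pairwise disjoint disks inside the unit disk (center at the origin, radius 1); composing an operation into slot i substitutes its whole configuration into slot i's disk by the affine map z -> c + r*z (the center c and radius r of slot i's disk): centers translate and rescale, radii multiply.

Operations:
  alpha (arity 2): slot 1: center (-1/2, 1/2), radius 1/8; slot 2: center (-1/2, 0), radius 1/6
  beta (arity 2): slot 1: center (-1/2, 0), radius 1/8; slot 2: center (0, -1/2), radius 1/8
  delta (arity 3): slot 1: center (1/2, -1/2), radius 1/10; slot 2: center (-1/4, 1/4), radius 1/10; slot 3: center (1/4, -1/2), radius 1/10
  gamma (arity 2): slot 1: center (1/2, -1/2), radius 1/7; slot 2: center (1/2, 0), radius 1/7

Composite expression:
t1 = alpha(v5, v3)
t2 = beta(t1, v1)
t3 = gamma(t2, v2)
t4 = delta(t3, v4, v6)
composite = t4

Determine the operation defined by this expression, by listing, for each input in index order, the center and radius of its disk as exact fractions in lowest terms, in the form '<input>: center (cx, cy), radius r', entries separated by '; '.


v1: center (11/20, -39/70), radius 1/560; v2: center (11/20, -1/2), radius 1/70; v3: center (607/1120, -11/20), radius 1/3360; v4: center (-1/4, 1/4), radius 1/10; v5: center (607/1120, -123/224), radius 1/4480; v6: center (1/4, -1/2), radius 1/10


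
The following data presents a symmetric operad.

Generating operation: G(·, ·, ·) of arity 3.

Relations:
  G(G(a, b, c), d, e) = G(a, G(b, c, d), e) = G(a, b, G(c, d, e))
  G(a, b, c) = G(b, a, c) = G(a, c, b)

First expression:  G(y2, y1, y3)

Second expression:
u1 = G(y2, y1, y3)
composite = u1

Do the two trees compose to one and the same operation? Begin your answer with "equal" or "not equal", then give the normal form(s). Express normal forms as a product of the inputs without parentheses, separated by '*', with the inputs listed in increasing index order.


equal: each reduces to y1 * y2 * y3

In normal form, the first expression is y1 * y2 * y3
In normal form, the second expression is y1 * y2 * y3
Same normal form: equal.


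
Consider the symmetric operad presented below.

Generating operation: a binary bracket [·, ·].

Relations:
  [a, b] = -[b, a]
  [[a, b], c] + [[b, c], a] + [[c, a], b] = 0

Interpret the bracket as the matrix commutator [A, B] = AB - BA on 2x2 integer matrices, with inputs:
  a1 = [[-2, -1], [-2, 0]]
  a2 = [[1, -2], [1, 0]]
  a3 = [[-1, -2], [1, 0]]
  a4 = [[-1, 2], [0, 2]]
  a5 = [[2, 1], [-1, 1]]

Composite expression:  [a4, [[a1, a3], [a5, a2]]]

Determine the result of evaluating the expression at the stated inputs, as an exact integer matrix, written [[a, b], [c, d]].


[[-56, -132], [-84, 56]]

[a1, a3] = [[-5, 3], [4, 5]]
[a5, a2] = [[-1, -3], [-2, 1]]
[[a1, a3], [a5, a2]] = [[6, 36], [-28, -6]]
[a4, [[a1, a3], [a5, a2]]] = [[-56, -132], [-84, 56]]


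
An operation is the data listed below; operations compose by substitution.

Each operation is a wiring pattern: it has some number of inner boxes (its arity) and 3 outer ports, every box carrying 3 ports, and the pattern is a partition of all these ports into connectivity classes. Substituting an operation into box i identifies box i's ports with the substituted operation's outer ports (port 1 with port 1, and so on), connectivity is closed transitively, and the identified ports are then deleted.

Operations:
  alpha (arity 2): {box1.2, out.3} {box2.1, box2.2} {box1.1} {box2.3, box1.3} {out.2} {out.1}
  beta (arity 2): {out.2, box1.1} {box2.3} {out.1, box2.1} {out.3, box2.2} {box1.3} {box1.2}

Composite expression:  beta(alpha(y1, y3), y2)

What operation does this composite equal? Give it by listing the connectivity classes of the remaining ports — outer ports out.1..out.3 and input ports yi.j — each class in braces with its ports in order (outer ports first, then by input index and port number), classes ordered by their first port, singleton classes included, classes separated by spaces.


Treat the ports identified at beta as solder joints: merge, then drop.
composing alpha on (y1, y3), with out.j its own outer ports: {out.1} {out.2} {out.3, y1.2} {y1.1} {y1.3, y3.3} {y3.1, y3.2}
composing beta on (y1, y3, y2), with out.j its own outer ports: {out.1, y2.1} {out.2} {out.3, y2.2} {y1.1} {y1.2} {y1.3, y3.3} {y2.3} {y3.1, y3.2}

{out.1, y2.1} {out.2} {out.3, y2.2} {y1.1} {y1.2} {y1.3, y3.3} {y2.3} {y3.1, y3.2}


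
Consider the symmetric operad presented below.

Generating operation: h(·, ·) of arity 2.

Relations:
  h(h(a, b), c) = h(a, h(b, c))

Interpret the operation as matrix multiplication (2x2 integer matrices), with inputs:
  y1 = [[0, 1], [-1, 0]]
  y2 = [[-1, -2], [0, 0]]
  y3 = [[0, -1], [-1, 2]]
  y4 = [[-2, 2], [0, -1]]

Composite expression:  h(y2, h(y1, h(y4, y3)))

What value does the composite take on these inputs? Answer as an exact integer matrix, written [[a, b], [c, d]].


[[-5, 14], [0, 0]]


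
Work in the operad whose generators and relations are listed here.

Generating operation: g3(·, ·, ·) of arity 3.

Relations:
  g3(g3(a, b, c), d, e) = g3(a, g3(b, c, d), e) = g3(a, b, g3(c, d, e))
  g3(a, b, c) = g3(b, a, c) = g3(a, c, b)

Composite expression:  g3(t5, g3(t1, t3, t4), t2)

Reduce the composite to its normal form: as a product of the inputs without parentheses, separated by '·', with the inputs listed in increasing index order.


t1 · t2 · t3 · t4 · t5

With g3 associative and commutative, the t-input set is all that matters.
g3(t1, t3, t4) reduces to t1 · t3 · t4
g3(t5, g3(t1, t3, t4), t2) reduces to t5 · t1 · t3 · t4 · t2
commutativity sorts the factors: t1 · t2 · t3 · t4 · t5


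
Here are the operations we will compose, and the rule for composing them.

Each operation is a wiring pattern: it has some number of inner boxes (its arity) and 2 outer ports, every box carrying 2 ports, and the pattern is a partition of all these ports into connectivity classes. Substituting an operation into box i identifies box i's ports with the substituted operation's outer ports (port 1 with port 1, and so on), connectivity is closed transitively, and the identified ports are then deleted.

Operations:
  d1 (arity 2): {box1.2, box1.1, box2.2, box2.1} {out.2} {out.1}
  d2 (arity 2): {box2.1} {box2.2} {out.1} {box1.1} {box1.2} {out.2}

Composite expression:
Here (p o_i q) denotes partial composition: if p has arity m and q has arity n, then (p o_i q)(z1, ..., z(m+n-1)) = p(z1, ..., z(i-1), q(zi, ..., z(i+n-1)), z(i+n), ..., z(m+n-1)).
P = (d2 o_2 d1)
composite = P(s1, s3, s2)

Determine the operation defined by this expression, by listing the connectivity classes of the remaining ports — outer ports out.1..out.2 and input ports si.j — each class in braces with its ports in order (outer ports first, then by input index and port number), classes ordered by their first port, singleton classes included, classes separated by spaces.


{out.1} {out.2} {s1.1} {s1.2} {s2.1, s2.2, s3.1, s3.2}

Connectivity passes through glued d2-boundaries; trace each wire chain.
through d1, on inputs (s3, s2): {out.1} {out.2} {s2.1, s2.2, s3.1, s3.2} (out.j = stage outer ports)
through d2, on inputs (s1, s3, s2): {out.1} {out.2} {s1.1} {s1.2} {s2.1, s2.2, s3.1, s3.2} (out.j = stage outer ports)


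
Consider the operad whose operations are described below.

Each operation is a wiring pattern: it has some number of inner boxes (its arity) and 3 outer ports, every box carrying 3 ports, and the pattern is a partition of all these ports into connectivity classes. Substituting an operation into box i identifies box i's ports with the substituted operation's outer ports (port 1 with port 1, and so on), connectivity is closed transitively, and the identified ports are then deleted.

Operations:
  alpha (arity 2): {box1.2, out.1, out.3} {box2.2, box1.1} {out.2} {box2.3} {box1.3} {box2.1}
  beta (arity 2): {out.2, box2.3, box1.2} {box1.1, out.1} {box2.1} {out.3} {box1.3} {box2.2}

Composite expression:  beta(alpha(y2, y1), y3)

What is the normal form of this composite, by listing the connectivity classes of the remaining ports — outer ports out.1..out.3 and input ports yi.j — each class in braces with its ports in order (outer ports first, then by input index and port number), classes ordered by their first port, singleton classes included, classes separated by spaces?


Two ports join when wires chain via beta-identified ports.
the subtree at alpha composes to {out.1, out.3, y2.2} {out.2} {y1.1} {y1.2, y2.1} {y1.3} {y2.3} on (y2, y1); out.j = own outer ports
the subtree at beta composes to {out.1, y2.2} {out.2, y3.3} {out.3} {y1.1} {y1.2, y2.1} {y1.3} {y2.3} {y3.1} {y3.2} on (y2, y1, y3); out.j = own outer ports

{out.1, y2.2} {out.2, y3.3} {out.3} {y1.1} {y1.2, y2.1} {y1.3} {y2.3} {y3.1} {y3.2}


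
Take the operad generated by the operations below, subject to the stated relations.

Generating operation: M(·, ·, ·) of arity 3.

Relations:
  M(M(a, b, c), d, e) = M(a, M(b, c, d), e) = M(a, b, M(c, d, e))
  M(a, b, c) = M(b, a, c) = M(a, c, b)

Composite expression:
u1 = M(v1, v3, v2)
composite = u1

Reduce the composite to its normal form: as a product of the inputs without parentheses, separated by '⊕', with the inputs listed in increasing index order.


Shape and order are irrelevant to M; the v-input set decides.
M(v1, v3, v2) spells out as v1 ⊕ v3 ⊕ v2
the factors in increasing index order: v1 ⊕ v2 ⊕ v3

v1 ⊕ v2 ⊕ v3


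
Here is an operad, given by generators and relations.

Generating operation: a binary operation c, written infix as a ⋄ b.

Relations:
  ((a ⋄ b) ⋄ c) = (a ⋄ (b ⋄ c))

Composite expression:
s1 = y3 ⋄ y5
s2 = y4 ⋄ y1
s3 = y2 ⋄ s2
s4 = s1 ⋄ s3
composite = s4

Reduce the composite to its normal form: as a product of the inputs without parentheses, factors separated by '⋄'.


y3 ⋄ y5 ⋄ y2 ⋄ y4 ⋄ y1

Key point: c is associative — brackets drop, the y-order remains.
(y3 ⋄ y5) flattens to y3 ⋄ y5
(y4 ⋄ y1) flattens to y4 ⋄ y1
(y2 ⋄ (y4 ⋄ y1)) flattens to y2 ⋄ y4 ⋄ y1
((y3 ⋄ y5) ⋄ (y2 ⋄ (y4 ⋄ y1))) flattens to y3 ⋄ y5 ⋄ y2 ⋄ y4 ⋄ y1


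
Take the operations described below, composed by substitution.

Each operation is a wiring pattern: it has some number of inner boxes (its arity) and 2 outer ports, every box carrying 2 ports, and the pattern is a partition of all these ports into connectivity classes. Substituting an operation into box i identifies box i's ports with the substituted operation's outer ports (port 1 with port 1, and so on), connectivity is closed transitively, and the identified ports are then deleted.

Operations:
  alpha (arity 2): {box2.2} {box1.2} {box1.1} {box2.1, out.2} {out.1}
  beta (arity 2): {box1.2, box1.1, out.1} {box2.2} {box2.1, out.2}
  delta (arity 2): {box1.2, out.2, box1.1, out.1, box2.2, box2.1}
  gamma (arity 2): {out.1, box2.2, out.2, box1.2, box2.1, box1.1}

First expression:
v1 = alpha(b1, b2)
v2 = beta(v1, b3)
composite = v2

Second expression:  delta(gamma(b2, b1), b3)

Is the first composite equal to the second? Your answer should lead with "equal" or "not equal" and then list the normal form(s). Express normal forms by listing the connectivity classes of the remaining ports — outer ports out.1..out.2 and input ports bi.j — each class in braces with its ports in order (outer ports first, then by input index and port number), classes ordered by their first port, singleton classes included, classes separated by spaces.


In normal form, the first expression is {out.1, b2.1} {out.2, b3.1} {b1.1} {b1.2} {b2.2} {b3.2}
In normal form, the second expression is {out.1, out.2, b1.1, b1.2, b2.1, b2.2, b3.1, b3.2}
They disagree, so not equal.

not equal: they reduce to {out.1, b2.1} {out.2, b3.1} {b1.1} {b1.2} {b2.2} {b3.2} and {out.1, out.2, b1.1, b1.2, b2.1, b2.2, b3.1, b3.2}


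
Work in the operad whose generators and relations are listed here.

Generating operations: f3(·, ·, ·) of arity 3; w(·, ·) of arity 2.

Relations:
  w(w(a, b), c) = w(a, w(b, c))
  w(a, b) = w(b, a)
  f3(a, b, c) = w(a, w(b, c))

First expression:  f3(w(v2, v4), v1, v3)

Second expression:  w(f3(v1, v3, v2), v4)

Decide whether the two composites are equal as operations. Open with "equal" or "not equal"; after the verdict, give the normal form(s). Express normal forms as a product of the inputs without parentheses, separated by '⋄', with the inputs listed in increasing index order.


equal; the common form is v1 ⋄ v2 ⋄ v3 ⋄ v4

The first expression, normalized: v1 ⋄ v2 ⋄ v3 ⋄ v4
The second expression, normalized: v1 ⋄ v2 ⋄ v3 ⋄ v4
The forms coincide; equal.


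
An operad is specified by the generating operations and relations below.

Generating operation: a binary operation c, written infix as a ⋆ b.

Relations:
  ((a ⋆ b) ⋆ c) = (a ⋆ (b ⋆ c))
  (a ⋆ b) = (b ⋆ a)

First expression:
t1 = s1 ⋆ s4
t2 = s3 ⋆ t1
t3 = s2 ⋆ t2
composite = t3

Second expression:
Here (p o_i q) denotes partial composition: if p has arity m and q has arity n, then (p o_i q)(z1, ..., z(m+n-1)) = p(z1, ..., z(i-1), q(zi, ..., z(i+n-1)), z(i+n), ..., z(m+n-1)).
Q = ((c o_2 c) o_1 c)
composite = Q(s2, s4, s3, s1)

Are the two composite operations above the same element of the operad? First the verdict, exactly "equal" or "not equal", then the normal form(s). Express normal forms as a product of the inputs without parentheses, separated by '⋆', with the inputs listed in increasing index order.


equal — both sides give s1 ⋆ s2 ⋆ s3 ⋆ s4

The first expression, normalized: s1 ⋆ s2 ⋆ s3 ⋆ s4
The second expression, normalized: s1 ⋆ s2 ⋆ s3 ⋆ s4
The normal forms match — equal.


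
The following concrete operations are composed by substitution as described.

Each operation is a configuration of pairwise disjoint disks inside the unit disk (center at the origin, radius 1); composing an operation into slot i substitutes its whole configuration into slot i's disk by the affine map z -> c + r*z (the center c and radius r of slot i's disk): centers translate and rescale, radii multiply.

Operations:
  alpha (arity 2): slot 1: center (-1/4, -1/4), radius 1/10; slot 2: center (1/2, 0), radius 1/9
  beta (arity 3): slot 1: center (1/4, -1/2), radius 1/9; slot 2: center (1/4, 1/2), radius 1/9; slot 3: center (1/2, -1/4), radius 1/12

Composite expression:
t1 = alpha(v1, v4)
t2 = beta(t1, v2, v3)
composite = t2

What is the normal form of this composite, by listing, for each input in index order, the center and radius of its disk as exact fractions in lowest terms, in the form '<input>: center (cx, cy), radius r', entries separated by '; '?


v1: center (2/9, -19/36), radius 1/90; v2: center (1/4, 1/2), radius 1/9; v3: center (1/2, -1/4), radius 1/12; v4: center (11/36, -1/2), radius 1/81
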